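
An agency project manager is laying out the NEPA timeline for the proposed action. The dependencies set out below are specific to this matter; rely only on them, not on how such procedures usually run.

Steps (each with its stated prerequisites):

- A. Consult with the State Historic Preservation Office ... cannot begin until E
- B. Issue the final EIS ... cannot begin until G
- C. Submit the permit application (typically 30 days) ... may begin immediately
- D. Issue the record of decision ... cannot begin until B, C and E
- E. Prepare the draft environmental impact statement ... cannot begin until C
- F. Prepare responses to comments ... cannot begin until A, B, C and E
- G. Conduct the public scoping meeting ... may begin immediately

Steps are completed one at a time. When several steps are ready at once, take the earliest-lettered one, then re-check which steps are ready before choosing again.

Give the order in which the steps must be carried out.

C, E, A, G, B, D, F

Nothing is required for C and G. C has the earlier label → C first.
E now also ready, so the ready set is {E, G}; E has the earlier label → E.
Ready: A and G. A has the earlier label → A.
Next only G has its prerequisites met → G.
B needed G, now all done → B.
Ready: D and F. D has the earlier label → D.
F needed A, B, C and E, now all done → F.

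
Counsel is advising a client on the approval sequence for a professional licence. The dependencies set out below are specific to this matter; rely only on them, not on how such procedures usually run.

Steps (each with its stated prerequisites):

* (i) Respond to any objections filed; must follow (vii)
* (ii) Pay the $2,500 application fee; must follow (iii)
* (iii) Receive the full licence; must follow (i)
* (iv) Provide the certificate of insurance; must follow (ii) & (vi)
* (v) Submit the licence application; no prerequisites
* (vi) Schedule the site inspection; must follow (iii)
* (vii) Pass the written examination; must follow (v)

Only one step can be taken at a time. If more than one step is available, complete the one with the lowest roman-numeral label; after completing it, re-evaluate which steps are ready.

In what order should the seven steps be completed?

(v) is the only step with nothing outstanding, so it goes first.
(vii) needed (v), now all done → (vii).
(i) is the only step now ready → (i).
(iii) is the only step now ready → (iii).
(ii) and (vi) are both available; (ii) has the earlier label → (ii).
Next only (vi) has its prerequisites met → (vi).
(iv) is the only step now ready → (iv).

(v), (vii), (i), (iii), (ii), (vi), (iv)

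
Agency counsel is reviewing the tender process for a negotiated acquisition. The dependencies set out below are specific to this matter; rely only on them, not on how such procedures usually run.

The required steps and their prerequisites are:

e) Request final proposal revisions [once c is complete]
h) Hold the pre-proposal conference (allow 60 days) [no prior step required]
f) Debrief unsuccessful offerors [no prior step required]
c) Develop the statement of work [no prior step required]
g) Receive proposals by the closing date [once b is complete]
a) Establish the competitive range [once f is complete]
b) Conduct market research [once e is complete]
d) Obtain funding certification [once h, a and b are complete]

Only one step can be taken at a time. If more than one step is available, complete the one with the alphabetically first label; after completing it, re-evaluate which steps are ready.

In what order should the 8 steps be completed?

Nothing is required for c, f and h. c has the earlier label → c first.
e now also ready, so the ready set is {e, f, h}; e has the earlier label → e.
b now also ready, so the ready set is {b, f, h}; b has the earlier label → b.
Now f, g and h have their prerequisites met. f has the earlier label, so f next.
a, g and h are all available; a has the earlier label → a.
g and h are both available; g has the earlier label → g.
That leaves h as the only ready step → h.
Next only d has its prerequisites met → d.

c → e → b → f → a → g → h → d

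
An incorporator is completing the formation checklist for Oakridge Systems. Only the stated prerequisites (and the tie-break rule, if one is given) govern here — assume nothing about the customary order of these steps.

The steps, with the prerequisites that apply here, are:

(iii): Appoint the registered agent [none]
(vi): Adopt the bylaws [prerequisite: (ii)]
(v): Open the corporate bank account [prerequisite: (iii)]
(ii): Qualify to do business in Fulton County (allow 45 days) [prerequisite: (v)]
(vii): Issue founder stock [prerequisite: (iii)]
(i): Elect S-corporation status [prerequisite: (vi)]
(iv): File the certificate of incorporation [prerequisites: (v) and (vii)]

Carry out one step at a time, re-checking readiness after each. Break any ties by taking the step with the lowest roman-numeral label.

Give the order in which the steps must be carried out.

(iii), (v), (ii), (vi), (i), (vii), (iv)

Only (iii) has no prerequisites, so it is first.
(v) and (vii) are both available; (v) has the earlier label → (v).
(ii) now also ready, so the ready set is {(ii), (vii)}; (ii) has the earlier label → (ii).
(vi) now also ready, so the ready set is {(vi), (vii)}; (vi) has the earlier label → (vi).
(i) and (vii) are both available; (i) has the earlier label → (i).
(vii) needed (iii), now all done → (vii).
Next only (iv) has its prerequisites met → (iv).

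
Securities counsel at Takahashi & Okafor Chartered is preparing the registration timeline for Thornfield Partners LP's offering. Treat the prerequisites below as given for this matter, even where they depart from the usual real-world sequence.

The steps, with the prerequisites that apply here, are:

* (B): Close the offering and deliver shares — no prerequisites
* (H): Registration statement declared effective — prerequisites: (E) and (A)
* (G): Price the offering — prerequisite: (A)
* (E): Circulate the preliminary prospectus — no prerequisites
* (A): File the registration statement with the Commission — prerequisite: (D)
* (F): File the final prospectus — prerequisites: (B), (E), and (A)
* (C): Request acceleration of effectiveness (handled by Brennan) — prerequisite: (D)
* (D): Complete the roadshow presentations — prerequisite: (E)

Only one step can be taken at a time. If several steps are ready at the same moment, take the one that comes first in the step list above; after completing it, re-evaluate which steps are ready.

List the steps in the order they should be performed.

(B) (E) (D) (A) (H) (G) (F) (C)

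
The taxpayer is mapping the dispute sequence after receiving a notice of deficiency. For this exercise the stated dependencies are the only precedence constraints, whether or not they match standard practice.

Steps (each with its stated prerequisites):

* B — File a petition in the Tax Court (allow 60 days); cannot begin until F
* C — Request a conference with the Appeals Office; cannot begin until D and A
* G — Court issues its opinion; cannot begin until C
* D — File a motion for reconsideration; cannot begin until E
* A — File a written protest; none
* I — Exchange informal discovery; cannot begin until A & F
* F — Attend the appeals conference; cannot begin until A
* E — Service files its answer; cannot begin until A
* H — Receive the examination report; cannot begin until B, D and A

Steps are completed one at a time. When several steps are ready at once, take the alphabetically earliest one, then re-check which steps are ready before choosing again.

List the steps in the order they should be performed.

A, E, D, C, F, B, G, H, I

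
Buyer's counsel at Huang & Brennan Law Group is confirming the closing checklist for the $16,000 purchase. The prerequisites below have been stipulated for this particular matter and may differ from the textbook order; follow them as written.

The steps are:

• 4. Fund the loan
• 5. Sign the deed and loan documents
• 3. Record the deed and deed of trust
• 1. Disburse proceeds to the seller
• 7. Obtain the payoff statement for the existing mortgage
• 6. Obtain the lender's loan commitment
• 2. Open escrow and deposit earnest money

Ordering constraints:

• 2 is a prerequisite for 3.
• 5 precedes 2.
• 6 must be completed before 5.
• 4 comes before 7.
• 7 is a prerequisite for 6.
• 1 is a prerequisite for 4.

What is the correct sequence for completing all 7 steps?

1 is the only step with nothing outstanding, so it goes first.
That leaves 4 as the only ready step → 4.
7 is the only step now ready → 7.
6 is the only step now ready → 6.
5 needed 6, now all done → 5.
2 needed 5, now all done → 2.
3 needed 2, now all done → 3.

1 4 7 6 5 2 3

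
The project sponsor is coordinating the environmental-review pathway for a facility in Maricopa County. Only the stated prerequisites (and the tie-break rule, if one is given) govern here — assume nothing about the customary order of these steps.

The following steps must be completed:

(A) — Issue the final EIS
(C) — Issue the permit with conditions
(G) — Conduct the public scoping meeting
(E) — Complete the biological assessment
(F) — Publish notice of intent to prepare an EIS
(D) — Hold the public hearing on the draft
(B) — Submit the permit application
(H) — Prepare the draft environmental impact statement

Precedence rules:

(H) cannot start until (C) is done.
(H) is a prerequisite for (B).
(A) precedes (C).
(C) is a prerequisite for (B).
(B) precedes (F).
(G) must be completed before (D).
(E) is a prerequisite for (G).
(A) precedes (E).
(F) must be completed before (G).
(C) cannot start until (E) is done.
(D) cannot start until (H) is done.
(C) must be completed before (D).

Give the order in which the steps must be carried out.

(A), (E), (C), (H), (B), (F), (G), (D)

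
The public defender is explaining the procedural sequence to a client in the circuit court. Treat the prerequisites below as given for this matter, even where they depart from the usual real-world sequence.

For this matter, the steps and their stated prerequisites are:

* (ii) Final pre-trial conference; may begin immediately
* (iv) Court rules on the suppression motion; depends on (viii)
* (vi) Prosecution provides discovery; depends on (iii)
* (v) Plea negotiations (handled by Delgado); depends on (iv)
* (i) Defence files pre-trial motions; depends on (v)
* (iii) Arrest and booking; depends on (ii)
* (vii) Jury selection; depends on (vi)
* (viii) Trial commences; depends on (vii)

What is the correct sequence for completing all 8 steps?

(ii) has no prerequisites → (ii) first.
(iii) needed (ii), now all done → (iii).
(vi) needed (iii), now all done → (vi).
Next only (vii) has its prerequisites met → (vii).
(viii) needed (vii), now all done → (viii).
(iv) needed (viii), now all done → (iv).
(v) needed (iv), now all done → (v).
Next only (i) has its prerequisites met → (i).

(ii), (iii), (vi), (vii), (viii), (iv), (v), (i)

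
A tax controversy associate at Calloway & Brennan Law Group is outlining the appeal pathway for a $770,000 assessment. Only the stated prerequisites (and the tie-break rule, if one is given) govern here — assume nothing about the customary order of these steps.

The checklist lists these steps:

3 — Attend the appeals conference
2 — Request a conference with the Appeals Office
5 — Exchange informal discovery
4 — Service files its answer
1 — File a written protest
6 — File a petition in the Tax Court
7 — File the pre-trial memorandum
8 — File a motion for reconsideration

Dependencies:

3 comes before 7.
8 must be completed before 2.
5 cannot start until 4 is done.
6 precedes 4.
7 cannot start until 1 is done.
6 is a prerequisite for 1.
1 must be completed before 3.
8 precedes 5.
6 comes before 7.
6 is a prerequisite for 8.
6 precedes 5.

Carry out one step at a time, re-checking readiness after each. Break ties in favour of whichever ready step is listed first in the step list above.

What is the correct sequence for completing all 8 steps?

6 → 4 → 1 → 3 → 7 → 8 → 2 → 5

Only 6 has no prerequisites, so it is first.
Ready: 4, 1 and 8. 4 is listed earlier → 4.
1 and 8 are both available; 1 is listed earlier → 1.
3 and 8 are both available; 3 is listed earlier → 3.
7 now also ready, so the ready set is {7, 8}; 7 is listed earlier → 7.
8 needed 6, now all done → 8.
Ready: 2 and 5. 2 is listed earlier → 2.
5 is the only step now ready → 5.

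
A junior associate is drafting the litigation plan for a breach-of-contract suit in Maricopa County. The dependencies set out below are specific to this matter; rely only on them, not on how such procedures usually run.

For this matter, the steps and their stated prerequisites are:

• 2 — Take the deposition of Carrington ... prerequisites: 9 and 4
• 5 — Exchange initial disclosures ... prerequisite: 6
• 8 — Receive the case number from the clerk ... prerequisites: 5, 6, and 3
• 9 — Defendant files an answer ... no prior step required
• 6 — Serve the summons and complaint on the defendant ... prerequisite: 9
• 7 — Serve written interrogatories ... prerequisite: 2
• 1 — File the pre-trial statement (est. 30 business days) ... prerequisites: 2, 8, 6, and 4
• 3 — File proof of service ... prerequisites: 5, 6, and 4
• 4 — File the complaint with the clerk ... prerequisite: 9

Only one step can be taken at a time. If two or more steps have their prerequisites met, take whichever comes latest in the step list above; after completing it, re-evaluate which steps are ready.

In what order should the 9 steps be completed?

9 → 4 → 6 → 5 → 3 → 8 → 2 → 1 → 7

9 has no prerequisites → 9 first.
4 and 6 are both available; 4 is listed later → 4.
Now 6 and 2 have their prerequisites met. 6 is listed later, so 6 next.
5 now also ready, so the ready set is {5, 2}; 5 is listed later → 5.
3 now also ready, so the ready set is {3, 2}; 3 is listed later → 3.
Now 8 and 2 have their prerequisites met. 8 is listed later, so 8 next.
2 is the only step now ready → 2.
Ready: 1 and 7. 1 is listed later → 1.
That leaves 7 as the only ready step → 7.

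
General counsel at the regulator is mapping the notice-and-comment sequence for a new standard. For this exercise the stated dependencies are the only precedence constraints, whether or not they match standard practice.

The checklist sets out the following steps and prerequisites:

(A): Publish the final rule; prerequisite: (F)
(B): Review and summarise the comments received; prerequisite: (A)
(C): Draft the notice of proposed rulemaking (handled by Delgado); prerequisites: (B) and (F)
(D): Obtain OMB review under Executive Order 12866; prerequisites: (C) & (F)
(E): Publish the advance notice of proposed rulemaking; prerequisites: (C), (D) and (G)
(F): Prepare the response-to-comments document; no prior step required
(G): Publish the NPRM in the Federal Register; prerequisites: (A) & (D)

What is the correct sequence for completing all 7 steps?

(F) → (A) → (B) → (C) → (D) → (G) → (E)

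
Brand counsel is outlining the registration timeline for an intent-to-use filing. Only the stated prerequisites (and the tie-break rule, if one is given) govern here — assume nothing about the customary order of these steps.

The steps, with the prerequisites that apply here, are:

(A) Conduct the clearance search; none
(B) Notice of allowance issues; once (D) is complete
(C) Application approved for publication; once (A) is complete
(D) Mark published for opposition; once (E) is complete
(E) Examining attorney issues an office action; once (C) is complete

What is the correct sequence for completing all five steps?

(A) (C) (E) (D) (B)

(A) has no prerequisites → (A) first.
(C) needed (A), now all done → (C).
(E) is the only step now ready → (E).
(D) needed (E), now all done → (D).
Next only (B) has its prerequisites met → (B).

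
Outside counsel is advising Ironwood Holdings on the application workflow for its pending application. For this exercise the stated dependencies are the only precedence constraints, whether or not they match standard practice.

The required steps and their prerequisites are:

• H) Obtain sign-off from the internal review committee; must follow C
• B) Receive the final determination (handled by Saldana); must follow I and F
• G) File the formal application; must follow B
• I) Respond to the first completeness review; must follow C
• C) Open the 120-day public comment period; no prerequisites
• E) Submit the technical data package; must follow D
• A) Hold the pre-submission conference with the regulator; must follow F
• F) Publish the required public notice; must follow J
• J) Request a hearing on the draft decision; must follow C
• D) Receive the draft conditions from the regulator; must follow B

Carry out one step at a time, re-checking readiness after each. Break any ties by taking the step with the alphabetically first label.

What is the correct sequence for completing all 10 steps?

C H I J F A B D E G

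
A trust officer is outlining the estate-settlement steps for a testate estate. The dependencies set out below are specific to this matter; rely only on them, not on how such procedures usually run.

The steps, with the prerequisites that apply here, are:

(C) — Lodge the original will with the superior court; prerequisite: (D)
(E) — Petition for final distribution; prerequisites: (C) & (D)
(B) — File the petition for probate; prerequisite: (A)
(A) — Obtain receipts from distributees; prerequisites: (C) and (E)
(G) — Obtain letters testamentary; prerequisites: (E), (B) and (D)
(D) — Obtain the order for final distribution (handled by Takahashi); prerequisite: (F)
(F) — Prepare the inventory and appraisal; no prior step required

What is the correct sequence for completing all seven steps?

Only (F) has no prerequisites, so it is first.
(D) needed (F), now all done → (D).
Next only (C) has its prerequisites met → (C).
(E) needed (C) and (D), now all done → (E).
(A) is the only step now ready → (A).
That leaves (B) as the only ready step → (B).
That leaves (G) as the only ready step → (G).

(F) (D) (C) (E) (A) (B) (G)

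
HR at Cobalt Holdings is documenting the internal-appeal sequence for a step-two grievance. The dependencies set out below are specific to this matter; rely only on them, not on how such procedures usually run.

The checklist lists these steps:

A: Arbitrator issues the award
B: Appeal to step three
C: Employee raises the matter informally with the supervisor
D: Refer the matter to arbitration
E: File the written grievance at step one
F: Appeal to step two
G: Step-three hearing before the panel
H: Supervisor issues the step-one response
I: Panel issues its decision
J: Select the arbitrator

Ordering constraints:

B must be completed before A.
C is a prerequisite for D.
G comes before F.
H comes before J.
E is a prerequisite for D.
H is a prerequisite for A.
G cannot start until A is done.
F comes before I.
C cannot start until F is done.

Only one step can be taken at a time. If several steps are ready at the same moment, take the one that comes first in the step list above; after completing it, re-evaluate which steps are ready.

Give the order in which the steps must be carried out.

B, E, H, A, G, F, C, D, I, J

Nothing is required for B, E and H. B is listed earlier → B first.
E and H are both available; E is listed earlier → E.
That leaves H as the only ready step → H.
Now A and J have their prerequisites met. A is listed earlier, so A next.
G now also ready, so the ready set is {G, J}; G is listed earlier → G.
F and J are both available; F is listed earlier → F.
Now C, I and J have their prerequisites met. C is listed earlier, so C next.
Now D, I and J have their prerequisites met. D is listed earlier, so D next.
I and J are both available; I is listed earlier → I.
Next only J has its prerequisites met → J.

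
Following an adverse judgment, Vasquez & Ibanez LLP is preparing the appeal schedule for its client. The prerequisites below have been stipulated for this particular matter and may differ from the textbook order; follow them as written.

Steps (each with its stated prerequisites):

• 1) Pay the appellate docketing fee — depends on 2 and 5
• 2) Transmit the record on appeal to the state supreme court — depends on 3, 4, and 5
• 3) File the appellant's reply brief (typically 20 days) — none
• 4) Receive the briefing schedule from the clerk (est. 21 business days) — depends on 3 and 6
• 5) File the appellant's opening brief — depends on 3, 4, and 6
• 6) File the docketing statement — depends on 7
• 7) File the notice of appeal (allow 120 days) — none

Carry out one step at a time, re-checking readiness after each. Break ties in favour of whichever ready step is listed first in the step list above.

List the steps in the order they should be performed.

Nothing is required for 3 and 7. 3 is listed earlier → 3 first.
7 is the only step now ready → 7.
6 needed 7, now all done → 6.
4 needed 3 and 6, now all done → 4.
5 needed 3, 4 and 6, now all done → 5.
2 is the only step now ready → 2.
Next only 1 has its prerequisites met → 1.

3, 7, 6, 4, 5, 2, 1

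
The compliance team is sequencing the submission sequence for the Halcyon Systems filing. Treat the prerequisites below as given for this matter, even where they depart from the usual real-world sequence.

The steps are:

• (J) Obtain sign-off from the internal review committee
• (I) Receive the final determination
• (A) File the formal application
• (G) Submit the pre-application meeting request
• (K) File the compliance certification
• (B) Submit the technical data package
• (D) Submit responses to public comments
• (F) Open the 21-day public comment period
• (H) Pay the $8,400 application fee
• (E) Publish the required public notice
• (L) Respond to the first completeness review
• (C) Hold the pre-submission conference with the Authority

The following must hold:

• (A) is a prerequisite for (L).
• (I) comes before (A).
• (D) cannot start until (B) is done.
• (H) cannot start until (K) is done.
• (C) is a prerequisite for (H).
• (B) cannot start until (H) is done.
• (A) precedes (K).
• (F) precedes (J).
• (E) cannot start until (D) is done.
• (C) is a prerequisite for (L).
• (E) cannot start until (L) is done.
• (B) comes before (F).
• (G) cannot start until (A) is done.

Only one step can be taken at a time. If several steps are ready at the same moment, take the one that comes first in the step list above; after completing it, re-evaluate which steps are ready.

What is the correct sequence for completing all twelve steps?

(I) → (A) → (G) → (K) → (C) → (H) → (B) → (D) → (F) → (J) → (L) → (E)

Nothing is required for (I) and (C). (I) is listed earlier → (I) first.
Now (A) and (C) have their prerequisites met. (A) is listed earlier, so (A) next.
(G) and (K) now also ready, so the ready set is {(G), (K), (C)}; (G) is listed earlier → (G).
Now (K) and (C) have their prerequisites met. (K) is listed earlier, so (K) next.
Next only (C) has its prerequisites met → (C).
Ready: (H) and (L). (H) is listed earlier → (H).
(B) now also ready, so the ready set is {(B), (L)}; (B) is listed earlier → (B).
(D) and (F) now also ready, so the ready set is {(D), (F), (L)}; (D) is listed earlier → (D).
(F) and (L) are both available; (F) is listed earlier → (F).
(J) now also ready, so the ready set is {(J), (L)}; (J) is listed earlier → (J).
(L) needed (A) and (C), now all done → (L).
(E) is the only step now ready → (E).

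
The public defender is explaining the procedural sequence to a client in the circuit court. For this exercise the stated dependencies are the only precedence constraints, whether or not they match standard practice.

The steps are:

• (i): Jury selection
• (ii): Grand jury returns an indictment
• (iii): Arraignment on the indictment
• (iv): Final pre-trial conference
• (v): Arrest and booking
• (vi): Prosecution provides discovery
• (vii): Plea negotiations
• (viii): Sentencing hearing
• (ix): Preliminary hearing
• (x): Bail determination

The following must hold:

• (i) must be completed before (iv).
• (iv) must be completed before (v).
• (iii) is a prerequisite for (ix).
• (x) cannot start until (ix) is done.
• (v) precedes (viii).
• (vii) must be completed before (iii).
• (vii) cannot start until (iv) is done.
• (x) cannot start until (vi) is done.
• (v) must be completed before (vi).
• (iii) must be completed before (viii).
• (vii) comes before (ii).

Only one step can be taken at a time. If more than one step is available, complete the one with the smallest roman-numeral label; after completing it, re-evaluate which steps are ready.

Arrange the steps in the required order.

(i) is the only step with nothing outstanding, so it goes first.
(iv) needed (i), now all done → (iv).
Now (v) and (vii) have their prerequisites met. (v) has the earlier label, so (v) next.
Ready: (vi) and (vii). (vi) has the earlier label → (vi).
That leaves (vii) as the only ready step → (vii).
Now (ii) and (iii) have their prerequisites met. (ii) has the earlier label, so (ii) next.
That leaves (iii) as the only ready step → (iii).
Ready: (viii) and (ix). (viii) has the earlier label → (viii).
Next only (ix) has its prerequisites met → (ix).
(x) needed (vi) and (ix), now all done → (x).

(i) → (iv) → (v) → (vi) → (vii) → (ii) → (iii) → (viii) → (ix) → (x)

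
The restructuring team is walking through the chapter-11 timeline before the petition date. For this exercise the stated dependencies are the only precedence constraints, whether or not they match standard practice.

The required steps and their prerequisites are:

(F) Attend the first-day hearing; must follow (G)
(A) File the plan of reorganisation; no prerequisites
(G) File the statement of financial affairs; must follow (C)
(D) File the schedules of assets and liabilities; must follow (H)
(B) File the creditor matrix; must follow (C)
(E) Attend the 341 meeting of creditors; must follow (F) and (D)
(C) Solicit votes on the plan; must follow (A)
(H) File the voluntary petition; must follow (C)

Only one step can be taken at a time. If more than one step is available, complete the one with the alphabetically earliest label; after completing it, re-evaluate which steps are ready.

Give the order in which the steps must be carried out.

(A) is the only step with nothing outstanding, so it goes first.
(C) needed (A), now all done → (C).
Now (B), (G) and (H) have their prerequisites met. (B) has the earlier label, so (B) next.
Now (G) and (H) have their prerequisites met. (G) has the earlier label, so (G) next.
(F) now also ready, so the ready set is {(F), (H)}; (F) has the earlier label → (F).
(H) needed (C), now all done → (H).
That leaves (D) as the only ready step → (D).
That leaves (E) as the only ready step → (E).

(A), (C), (B), (G), (F), (H), (D), (E)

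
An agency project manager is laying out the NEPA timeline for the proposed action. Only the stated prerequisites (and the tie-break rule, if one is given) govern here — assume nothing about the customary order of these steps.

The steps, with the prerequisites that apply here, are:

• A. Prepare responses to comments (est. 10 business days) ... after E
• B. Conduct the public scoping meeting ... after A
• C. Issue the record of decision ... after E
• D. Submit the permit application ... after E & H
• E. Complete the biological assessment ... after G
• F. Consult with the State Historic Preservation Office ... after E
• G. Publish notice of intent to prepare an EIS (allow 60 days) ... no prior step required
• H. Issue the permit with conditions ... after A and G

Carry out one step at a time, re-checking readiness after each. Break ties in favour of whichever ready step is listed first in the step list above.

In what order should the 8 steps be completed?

G is the only step with nothing outstanding, so it goes first.
Next only E has its prerequisites met → E.
Now A, C and F have their prerequisites met. A is listed earlier, so A next.
Ready: B, C, F and H. B is listed earlier → B.
Now C, F and H have their prerequisites met. C is listed earlier, so C next.
Ready: F and H. F is listed earlier → F.
That leaves H as the only ready step → H.
D needed E and H, now all done → D.

G, E, A, B, C, F, H, D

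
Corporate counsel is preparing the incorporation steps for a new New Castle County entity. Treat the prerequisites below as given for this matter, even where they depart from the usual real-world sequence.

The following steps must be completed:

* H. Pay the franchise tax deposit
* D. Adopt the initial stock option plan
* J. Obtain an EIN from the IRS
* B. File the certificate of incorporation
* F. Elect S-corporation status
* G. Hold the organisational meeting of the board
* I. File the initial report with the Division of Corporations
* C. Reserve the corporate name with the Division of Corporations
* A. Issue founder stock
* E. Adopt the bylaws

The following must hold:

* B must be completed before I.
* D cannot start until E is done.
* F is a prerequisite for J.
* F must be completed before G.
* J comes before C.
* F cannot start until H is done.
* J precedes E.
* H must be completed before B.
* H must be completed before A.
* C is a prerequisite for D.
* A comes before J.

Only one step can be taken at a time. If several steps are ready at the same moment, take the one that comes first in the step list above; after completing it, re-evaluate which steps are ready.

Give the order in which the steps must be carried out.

H → B → F → G → I → A → J → C → E → D

Only H has no prerequisites, so it is first.
Now B, F and A have their prerequisites met. B is listed earlier, so B next.
F, I and A are all available; F is listed earlier → F.
G, I and A are all available; G is listed earlier → G.
Now I and A have their prerequisites met. I is listed earlier, so I next.
A is the only step now ready → A.
J needed F and A, now all done → J.
Ready: C and E. C is listed earlier → C.
E needed J, now all done → E.
That leaves D as the only ready step → D.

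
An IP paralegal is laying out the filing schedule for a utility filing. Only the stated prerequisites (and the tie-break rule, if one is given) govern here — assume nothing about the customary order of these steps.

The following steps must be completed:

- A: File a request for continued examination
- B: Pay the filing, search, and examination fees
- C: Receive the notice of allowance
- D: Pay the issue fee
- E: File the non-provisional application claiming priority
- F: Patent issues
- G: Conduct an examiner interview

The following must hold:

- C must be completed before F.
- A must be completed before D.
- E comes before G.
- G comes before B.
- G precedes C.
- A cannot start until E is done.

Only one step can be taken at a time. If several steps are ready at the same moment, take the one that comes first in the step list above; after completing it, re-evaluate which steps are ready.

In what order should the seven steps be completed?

E is the only step with nothing outstanding, so it goes first.
Ready: A and G. A is listed earlier → A.
D now also ready, so the ready set is {D, G}; D is listed earlier → D.
G needed E, now all done → G.
B and C are both available; B is listed earlier → B.
That leaves C as the only ready step → C.
That leaves F as the only ready step → F.

E → A → D → G → B → C → F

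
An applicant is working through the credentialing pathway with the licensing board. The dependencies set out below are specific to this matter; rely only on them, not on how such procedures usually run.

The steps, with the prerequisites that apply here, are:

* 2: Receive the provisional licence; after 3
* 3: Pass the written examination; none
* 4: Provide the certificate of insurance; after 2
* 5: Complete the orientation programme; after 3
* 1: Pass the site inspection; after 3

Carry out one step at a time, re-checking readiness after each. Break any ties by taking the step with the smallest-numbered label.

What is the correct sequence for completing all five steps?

3 → 1 → 2 → 4 → 5

3 is the only step with nothing outstanding, so it goes first.
Now 1, 2 and 5 have their prerequisites met. 1 has the earlier label, so 1 next.
2 and 5 are both available; 2 has the earlier label → 2.
Ready: 4 and 5. 4 has the earlier label → 4.
5 needed 3, now all done → 5.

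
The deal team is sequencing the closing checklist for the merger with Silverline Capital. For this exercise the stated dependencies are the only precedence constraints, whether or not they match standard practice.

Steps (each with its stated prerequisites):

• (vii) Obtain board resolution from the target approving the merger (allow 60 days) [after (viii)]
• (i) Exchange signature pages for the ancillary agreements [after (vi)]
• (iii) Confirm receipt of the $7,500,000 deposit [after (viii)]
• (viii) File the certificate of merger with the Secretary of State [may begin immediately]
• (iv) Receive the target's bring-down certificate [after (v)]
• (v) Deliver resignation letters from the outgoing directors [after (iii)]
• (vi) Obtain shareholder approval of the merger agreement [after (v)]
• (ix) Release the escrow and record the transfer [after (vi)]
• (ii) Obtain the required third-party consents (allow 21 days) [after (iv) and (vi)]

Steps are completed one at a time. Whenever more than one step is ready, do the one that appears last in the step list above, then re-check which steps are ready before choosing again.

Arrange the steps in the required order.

(viii), (iii), (v), (vi), (ix), (iv), (ii), (i), (vii)

Only (viii) has no prerequisites, so it is first.
(iii) and (vii) are both available; (iii) is listed later → (iii).
(v) now also ready, so the ready set is {(v), (vii)}; (v) is listed later → (v).
(vi) and (iv) now also ready, so the ready set is {(vi), (iv), (vii)}; (vi) is listed later → (vi).
(ix) and (i) now also ready, so the ready set is {(ix), (iv), (i), (vii)}; (ix) is listed later → (ix).
Ready: (iv), (i) and (vii). (iv) is listed later → (iv).
(ii) now also ready, so the ready set is {(ii), (i), (vii)}; (ii) is listed later → (ii).
(i) and (vii) are both available; (i) is listed later → (i).
Next only (vii) has its prerequisites met → (vii).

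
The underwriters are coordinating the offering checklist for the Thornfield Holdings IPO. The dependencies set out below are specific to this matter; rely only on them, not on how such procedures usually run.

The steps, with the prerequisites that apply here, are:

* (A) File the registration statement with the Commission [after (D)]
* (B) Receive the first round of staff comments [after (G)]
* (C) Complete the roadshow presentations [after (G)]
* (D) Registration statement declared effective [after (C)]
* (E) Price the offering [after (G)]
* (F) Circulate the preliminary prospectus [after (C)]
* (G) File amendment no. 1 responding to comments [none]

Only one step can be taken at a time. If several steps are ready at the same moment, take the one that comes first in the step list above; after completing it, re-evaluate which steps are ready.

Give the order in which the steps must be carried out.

(G) → (B) → (C) → (D) → (A) → (E) → (F)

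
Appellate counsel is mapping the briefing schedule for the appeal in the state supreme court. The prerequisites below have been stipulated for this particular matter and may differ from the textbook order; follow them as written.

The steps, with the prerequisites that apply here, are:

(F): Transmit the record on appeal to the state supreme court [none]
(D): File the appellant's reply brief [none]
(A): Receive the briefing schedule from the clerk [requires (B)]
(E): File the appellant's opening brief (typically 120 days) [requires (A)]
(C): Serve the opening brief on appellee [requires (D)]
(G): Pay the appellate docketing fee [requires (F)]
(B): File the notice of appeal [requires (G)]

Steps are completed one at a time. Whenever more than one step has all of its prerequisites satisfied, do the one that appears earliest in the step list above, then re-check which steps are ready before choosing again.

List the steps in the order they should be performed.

Nothing is required for (F) and (D). (F) is listed earlier → (F) first.
Ready: (D) and (G). (D) is listed earlier → (D).
(C) and (G) are both available; (C) is listed earlier → (C).
Next only (G) has its prerequisites met → (G).
Next only (B) has its prerequisites met → (B).
(A) is the only step now ready → (A).
(E) is the only step now ready → (E).

(F), (D), (C), (G), (B), (A), (E)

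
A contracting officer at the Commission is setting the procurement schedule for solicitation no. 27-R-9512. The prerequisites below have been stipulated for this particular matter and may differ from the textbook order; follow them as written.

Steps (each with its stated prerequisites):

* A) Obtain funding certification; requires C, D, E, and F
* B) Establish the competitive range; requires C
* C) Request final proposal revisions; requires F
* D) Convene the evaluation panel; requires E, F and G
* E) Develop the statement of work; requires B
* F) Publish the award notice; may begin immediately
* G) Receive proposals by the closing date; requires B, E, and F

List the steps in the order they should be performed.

F C B E G D A

F is the only step with nothing outstanding, so it goes first.
C is the only step now ready → C.
B needed C, now all done → B.
E is the only step now ready → E.
That leaves G as the only ready step → G.
D is the only step now ready → D.
A needed C, D, E and F, now all done → A.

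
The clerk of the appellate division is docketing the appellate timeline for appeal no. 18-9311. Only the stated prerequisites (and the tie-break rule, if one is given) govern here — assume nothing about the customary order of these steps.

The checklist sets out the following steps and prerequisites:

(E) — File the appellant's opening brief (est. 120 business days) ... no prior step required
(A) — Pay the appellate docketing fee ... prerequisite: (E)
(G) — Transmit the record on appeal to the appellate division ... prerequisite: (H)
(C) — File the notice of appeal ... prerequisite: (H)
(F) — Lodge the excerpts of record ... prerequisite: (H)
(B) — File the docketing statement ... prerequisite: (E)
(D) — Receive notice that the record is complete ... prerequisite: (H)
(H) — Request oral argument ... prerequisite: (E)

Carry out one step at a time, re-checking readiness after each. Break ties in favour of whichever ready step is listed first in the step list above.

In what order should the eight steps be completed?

(E), (A), (B), (H), (G), (C), (F), (D)

(E) has no prerequisites → (E) first.
Now (A), (B) and (H) have their prerequisites met. (A) is listed earlier, so (A) next.
(B) and (H) are both available; (B) is listed earlier → (B).
That leaves (H) as the only ready step → (H).
Now (G), (C), (F) and (D) have their prerequisites met. (G) is listed earlier, so (G) next.
Ready: (C), (F) and (D). (C) is listed earlier → (C).
Now (F) and (D) have their prerequisites met. (F) is listed earlier, so (F) next.
Next only (D) has its prerequisites met → (D).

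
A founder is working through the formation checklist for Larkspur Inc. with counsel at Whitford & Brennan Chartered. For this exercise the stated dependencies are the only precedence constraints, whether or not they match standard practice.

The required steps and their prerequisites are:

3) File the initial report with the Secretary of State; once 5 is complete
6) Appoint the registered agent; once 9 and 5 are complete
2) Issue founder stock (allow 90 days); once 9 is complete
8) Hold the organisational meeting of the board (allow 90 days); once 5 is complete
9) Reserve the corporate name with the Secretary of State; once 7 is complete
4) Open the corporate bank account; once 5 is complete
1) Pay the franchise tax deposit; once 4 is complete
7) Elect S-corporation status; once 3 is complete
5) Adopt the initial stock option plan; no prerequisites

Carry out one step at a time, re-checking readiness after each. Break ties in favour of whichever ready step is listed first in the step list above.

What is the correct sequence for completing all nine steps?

Only 5 has no prerequisites, so it is first.
Ready: 3, 8 and 4. 3 is listed earlier → 3.
Now 8, 4 and 7 have their prerequisites met. 8 is listed earlier, so 8 next.
Ready: 4 and 7. 4 is listed earlier → 4.
1 now also ready, so the ready set is {1, 7}; 1 is listed earlier → 1.
Next only 7 has its prerequisites met → 7.
9 needed 7, now all done → 9.
Now 6 and 2 have their prerequisites met. 6 is listed earlier, so 6 next.
That leaves 2 as the only ready step → 2.

5, 3, 8, 4, 1, 7, 9, 6, 2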